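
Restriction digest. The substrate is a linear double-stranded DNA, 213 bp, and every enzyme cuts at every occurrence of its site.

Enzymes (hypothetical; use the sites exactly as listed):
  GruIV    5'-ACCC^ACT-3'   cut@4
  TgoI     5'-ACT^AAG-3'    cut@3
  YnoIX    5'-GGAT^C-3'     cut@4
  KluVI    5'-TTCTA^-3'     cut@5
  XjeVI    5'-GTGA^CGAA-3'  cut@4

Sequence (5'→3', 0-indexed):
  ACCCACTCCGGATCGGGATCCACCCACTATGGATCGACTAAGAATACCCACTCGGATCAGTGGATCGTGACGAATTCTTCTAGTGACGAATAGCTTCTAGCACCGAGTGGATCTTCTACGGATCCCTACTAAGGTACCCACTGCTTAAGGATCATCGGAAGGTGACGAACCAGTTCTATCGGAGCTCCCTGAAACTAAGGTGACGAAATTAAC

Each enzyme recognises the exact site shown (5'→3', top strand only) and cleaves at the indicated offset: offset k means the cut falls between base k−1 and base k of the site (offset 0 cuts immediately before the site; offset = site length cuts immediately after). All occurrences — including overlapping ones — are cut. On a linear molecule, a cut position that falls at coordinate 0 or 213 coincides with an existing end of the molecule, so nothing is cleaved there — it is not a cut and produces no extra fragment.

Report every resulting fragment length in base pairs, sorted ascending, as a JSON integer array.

[4,4,5,5,5,6,6,6,7,7,8,8,9,9,9,10,10,12,13,13,13,13,13,18]

Scan for sites:
  GruIV ACCCACT/4: at [0, 21, 45, 135] ⇒ [4, 25, 49, 139]
  TgoI ACTAAG/3: at [36, 127, 193] ⇒ [39, 130, 196]
  YnoIX GGATC/4: at [9, 15, 30, 53, 61, 108, 119, 148] ⇒ [13, 19, 34, 57, 65, 112, 123, 152]
  KluVI TTCTA/5: at [77, 94, 113, 173] ⇒ [82, 99, 118, 178]
  XjeVI GTGACGAA/4: at [66, 82, 161, 199] ⇒ [70, 86, 165, 203]

All cut coordinates (distinct, sorted): [4, 13, 19, 25, 34, 39, 49, 57, 65, 70, 82, 86, 99, 112, 118, 123, 130, 139, 152, 165, 178, 196, 203]

Fragment lengths:
  [0,4): 4 bp
  [4,13): 9 bp
  [13,19): 6 bp
  [19,25): 6 bp
  [25,34): 9 bp
  [34,39): 5 bp
  [39,49): 10 bp
  [49,57): 8 bp
  [57,65): 8 bp
  [65,70): 5 bp
  [70,82): 12 bp
  [82,86): 4 bp
  [86,99): 13 bp
  [99,112): 13 bp
  [112,118): 6 bp
  [118,123): 5 bp
  [123,130): 7 bp
  [130,139): 9 bp
  [139,152): 13 bp
  [152,165): 13 bp
  [165,178): 13 bp
  [178,196): 18 bp
  [196,203): 7 bp
  [203,213): 10 bp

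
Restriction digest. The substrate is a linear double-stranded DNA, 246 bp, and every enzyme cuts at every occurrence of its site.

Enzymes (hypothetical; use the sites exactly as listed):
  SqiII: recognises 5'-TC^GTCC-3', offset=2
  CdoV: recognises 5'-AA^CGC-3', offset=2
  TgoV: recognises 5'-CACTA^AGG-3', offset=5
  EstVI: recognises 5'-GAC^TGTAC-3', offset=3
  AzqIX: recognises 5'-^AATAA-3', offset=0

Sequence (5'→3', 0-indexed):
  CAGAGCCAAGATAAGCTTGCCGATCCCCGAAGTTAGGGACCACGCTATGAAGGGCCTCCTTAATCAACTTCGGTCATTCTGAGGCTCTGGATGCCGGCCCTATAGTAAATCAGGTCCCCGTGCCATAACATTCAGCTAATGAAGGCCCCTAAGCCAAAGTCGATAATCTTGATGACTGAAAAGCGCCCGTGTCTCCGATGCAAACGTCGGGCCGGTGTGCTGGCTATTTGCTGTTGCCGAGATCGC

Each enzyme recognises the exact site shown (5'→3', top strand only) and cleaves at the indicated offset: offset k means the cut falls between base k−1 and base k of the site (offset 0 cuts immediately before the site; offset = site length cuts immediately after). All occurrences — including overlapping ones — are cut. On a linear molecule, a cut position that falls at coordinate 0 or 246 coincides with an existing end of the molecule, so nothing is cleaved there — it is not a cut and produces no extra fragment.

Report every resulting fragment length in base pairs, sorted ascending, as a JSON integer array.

Site scan:
  SqiII (TCGTCC, off=2): no sites
  CdoV (AACGC, off=2): no sites
  TgoV (CACTAAGG, off=5): no sites
  EstVI (GACTGTAC, off=3): no sites
  AzqIX (AATAA, off=0): no sites

Pooled cuts: ∅

Fragment lengths:
  no cuts → one linear fragment of 246 bp

[246]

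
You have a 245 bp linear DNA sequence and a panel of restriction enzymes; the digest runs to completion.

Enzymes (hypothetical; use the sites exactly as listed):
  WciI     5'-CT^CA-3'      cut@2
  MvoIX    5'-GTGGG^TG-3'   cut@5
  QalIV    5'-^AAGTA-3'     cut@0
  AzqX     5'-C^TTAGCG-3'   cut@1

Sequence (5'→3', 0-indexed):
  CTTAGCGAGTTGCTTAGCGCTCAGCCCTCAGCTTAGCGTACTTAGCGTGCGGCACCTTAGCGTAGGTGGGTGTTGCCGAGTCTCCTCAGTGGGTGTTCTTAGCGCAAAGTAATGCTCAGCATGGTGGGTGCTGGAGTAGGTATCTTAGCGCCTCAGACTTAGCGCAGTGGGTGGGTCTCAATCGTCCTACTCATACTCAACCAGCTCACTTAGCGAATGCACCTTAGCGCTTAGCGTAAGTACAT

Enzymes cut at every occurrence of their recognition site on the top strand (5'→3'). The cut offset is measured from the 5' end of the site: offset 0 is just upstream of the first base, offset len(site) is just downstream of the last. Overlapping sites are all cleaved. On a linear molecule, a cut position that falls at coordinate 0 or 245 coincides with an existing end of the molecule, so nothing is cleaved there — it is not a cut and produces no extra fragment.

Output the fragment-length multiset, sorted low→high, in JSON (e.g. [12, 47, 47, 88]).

[1,3,4,5,5,6,7,7,7,7,7,8,8,8,9,9,9,10,12,12,13,13,14,14,15,16,16]

Site scan:
  WciI (CTCA, off=2): starts [19, 26, 84, 114, 151, 176, 189, 195, 204] → cuts [21, 28, 86, 116, 153, 178, 191, 197, 206]
  MvoIX (GTGGGTG, off=5): starts [65, 88, 123, 166] → cuts [70, 93, 128, 171]
  QalIV (AAGTA, off=0): starts [106, 237] → cuts [106, 237]
  AzqX (CTTAGCG, off=1): starts [0, 12, 31, 40, 55, 97, 143, 157, 208, 222, 229] → cuts [1, 13, 32, 41, 56, 98, 144, 158, 209, 223, 230]

Pooled cuts: [1, 13, 21, 28, 32, 41, 56, 70, 86, 93, 98, 106, 116, 128, 144, 153, 158, 171, 178, 191, 197, 206, 209, 223, 230, 237]

Fragment lengths:
  [0,1): 1 bp
  [1,13): 12 bp
  [13,21): 8 bp
  [21,28): 7 bp
  [28,32): 4 bp
  [32,41): 9 bp
  [41,56): 15 bp
  [56,70): 14 bp
  [70,86): 16 bp
  [86,93): 7 bp
  [93,98): 5 bp
  [98,106): 8 bp
  [106,116): 10 bp
  [116,128): 12 bp
  [128,144): 16 bp
  [144,153): 9 bp
  [153,158): 5 bp
  [158,171): 13 bp
  [171,178): 7 bp
  [178,191): 13 bp
  [191,197): 6 bp
  [197,206): 9 bp
  [206,209): 3 bp
  [209,223): 14 bp
  [223,230): 7 bp
  [230,237): 7 bp
  [237,245): 8 bp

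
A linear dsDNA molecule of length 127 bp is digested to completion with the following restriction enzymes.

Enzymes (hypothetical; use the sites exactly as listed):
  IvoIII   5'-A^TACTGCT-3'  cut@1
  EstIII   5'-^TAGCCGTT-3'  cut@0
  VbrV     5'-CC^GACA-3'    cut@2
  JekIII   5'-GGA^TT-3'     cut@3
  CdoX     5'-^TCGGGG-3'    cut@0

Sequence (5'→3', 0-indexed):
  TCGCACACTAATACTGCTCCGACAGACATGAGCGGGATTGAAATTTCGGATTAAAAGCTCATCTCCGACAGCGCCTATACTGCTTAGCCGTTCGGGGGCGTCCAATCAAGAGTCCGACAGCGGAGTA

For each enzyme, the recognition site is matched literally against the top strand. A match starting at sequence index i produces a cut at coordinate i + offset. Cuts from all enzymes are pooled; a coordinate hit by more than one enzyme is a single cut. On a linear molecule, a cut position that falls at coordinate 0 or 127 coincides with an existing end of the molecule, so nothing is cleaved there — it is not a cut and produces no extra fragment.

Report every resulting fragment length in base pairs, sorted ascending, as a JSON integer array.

[7,7,9,11,11,12,13,16,17,24]

Site scan:
  IvoIII ATACTGCT/1: at [10, 76] ⇒ [11, 77]
  EstIII TAGCCGTT/0: at [84] ⇒ [84]
  VbrV CCGACA/2: at [18, 64, 113] ⇒ [20, 66, 115]
  JekIII GGATT/3: at [34, 47] ⇒ [37, 50]
  CdoX TCGGGG/0: at [91] ⇒ [91]

All cut coordinates (distinct, sorted): [11, 20, 37, 50, 66, 77, 84, 91, 115]

Fragments:
  [0,11): 11 bp
  [11,20): 9 bp
  [20,37): 17 bp
  [37,50): 13 bp
  [50,66): 16 bp
  [66,77): 11 bp
  [77,84): 7 bp
  [84,91): 7 bp
  [91,115): 24 bp
  [115,127): 12 bp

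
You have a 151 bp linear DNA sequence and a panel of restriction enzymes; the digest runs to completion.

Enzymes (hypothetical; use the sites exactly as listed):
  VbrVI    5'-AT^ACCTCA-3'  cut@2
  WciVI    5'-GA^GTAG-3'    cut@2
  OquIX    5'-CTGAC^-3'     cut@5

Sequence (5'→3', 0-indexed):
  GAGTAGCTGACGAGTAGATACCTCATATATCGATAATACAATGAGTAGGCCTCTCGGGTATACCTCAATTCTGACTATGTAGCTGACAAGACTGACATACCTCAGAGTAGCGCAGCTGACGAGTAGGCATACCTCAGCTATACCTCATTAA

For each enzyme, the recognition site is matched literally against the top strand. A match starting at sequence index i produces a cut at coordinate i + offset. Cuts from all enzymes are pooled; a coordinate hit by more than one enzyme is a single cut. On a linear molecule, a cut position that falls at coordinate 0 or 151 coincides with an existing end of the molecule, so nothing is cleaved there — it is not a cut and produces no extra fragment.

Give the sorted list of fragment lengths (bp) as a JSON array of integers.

[2,2,2,2,6,8,8,9,9,10,11,12,14,14,17,25]

Per-enzyme occurrences:
  VbrVI ATACCTCA/2: at [17, 59, 96, 128, 139] ⇒ [19, 61, 98, 130, 141]
  WciVI GAGTAG/2: at [0, 11, 42, 104, 120] ⇒ [2, 13, 44, 106, 122]
  OquIX CTGAC/5: at [6, 70, 82, 91, 115] ⇒ [11, 75, 87, 96, 120]

Pooled cuts: [2, 11, 13, 19, 44, 61, 75, 87, 96, 98, 106, 120, 122, 130, 141]

Fragments:
  [0,2): 2 bp
  [2,11): 9 bp
  [11,13): 2 bp
  [13,19): 6 bp
  [19,44): 25 bp
  [44,61): 17 bp
  [61,75): 14 bp
  [75,87): 12 bp
  [87,96): 9 bp
  [96,98): 2 bp
  [98,106): 8 bp
  [106,120): 14 bp
  [120,122): 2 bp
  [122,130): 8 bp
  [130,141): 11 bp
  [141,151): 10 bp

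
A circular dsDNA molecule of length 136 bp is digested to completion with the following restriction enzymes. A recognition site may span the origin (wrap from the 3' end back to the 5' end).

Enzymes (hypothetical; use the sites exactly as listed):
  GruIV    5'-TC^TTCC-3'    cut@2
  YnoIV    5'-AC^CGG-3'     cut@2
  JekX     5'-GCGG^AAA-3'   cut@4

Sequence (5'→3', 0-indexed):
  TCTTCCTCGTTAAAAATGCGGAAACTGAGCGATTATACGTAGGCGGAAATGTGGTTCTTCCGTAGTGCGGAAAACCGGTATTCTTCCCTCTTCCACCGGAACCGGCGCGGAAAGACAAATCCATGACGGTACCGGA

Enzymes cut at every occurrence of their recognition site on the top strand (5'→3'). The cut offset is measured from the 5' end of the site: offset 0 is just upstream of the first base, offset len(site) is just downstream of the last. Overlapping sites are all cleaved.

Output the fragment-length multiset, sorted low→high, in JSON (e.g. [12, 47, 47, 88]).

[5,6,6,6,7,8,8,11,13,19,22,25]

Site scan:
  GruIV TCTTCC/2: at [0, 55, 81, 88] ⇒ [2, 57, 83, 90]
  YnoIV ACCGG/2: at [73, 94, 100, 130] ⇒ [75, 96, 102, 132]
  JekX GCGGAAA/4: at [17, 42, 66, 106] ⇒ [21, 46, 70, 110]

Pooled cuts: [2, 21, 46, 57, 70, 75, 83, 90, 96, 102, 110, 132]

Fragment lengths:
  2→21: 19 bp
  21→46: 25 bp
  46→57: 11 bp
  57→70: 13 bp
  70→75: 5 bp
  75→83: 8 bp
  83→90: 7 bp
  90→96: 6 bp
  96→102: 6 bp
  102→110: 8 bp
  110→132: 22 bp
  132→2 (wrap): 136-132+2 = 6 bp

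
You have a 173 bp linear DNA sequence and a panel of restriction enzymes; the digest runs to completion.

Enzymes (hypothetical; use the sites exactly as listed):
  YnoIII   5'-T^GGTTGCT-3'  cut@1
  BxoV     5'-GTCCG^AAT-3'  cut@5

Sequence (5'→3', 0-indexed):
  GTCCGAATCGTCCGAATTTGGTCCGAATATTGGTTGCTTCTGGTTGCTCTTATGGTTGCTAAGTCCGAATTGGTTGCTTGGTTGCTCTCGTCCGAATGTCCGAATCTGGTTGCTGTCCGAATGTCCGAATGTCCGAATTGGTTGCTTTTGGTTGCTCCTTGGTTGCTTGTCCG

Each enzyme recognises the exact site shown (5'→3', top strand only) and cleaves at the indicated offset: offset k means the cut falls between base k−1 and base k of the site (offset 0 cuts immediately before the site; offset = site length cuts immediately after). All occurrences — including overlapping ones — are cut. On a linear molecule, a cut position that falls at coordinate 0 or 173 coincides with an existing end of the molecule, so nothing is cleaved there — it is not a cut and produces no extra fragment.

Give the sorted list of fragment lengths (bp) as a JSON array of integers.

Scan for sites:
  YnoIII (TGGTTGCT, off=1): starts [30, 40, 52, 70, 78, 106, 138, 148, 159] → cuts [31, 41, 53, 71, 79, 107, 139, 149, 160]
  BxoV (GTCCGAAT, off=5): starts [0, 9, 20, 62, 89, 97, 114, 122, 130] → cuts [5, 14, 25, 67, 94, 102, 119, 127, 135]

Pooled cuts: [5, 14, 25, 31, 41, 53, 67, 71, 79, 94, 102, 107, 119, 127, 135, 139, 149, 160]

Fragment lengths:
  [0,5): 5 bp
  [5,14): 9 bp
  [14,25): 11 bp
  [25,31): 6 bp
  [31,41): 10 bp
  [41,53): 12 bp
  [53,67): 14 bp
  [67,71): 4 bp
  [71,79): 8 bp
  [79,94): 15 bp
  [94,102): 8 bp
  [102,107): 5 bp
  [107,119): 12 bp
  [119,127): 8 bp
  [127,135): 8 bp
  [135,139): 4 bp
  [139,149): 10 bp
  [149,160): 11 bp
  [160,173): 13 bp

[4,4,5,5,6,8,8,8,8,9,10,10,11,11,12,12,13,14,15]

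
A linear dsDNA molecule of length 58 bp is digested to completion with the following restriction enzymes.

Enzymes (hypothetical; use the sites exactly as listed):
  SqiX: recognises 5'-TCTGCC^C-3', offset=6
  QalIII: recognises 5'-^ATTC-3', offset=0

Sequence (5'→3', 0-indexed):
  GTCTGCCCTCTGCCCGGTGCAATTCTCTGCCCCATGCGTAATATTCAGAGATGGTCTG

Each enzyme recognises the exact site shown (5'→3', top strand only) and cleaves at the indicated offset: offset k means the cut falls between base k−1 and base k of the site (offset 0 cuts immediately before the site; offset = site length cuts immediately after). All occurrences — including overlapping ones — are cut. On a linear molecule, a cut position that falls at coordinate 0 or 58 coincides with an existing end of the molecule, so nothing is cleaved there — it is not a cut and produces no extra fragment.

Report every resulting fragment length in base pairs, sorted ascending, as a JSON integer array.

[7,7,7,10,11,16]

Site scan:
  SqiX TCTGCCC/6: at [1, 8, 25] ⇒ [7, 14, 31]
  QalIII ATTC/0: at [21, 42] ⇒ [21, 42]

All cut coordinates (distinct, sorted): [7, 14, 21, 31, 42]

Fragment lengths:
  [0,7): 7 bp
  [7,14): 7 bp
  [14,21): 7 bp
  [21,31): 10 bp
  [31,42): 11 bp
  [42,58): 16 bp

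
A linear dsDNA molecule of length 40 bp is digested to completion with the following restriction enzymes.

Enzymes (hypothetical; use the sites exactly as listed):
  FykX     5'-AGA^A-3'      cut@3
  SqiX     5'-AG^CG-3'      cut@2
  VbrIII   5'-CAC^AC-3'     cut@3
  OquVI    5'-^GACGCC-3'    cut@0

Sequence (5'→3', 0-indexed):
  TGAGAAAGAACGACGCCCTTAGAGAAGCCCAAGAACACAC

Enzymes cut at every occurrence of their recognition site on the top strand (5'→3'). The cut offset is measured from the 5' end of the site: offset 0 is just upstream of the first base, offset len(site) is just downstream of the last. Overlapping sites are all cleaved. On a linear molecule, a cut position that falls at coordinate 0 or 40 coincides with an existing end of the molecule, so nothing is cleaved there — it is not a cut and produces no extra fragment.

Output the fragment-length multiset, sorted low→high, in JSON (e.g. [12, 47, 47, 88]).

[2,2,4,4,5,9,14]

Scan for sites:
  FykX (AGAA, off=3): starts [2, 6, 22, 31] → cuts [5, 9, 25, 34]
  SqiX (AGCG, off=2): no sites
  VbrIII (CACAC, off=3): starts [35] → cuts [38]
  OquVI (GACGCC, off=0): starts [11] → cuts [11]

Pooled cuts: [5, 9, 11, 25, 34, 38]

Fragments:
  [0,5): 5 bp
  [5,9): 4 bp
  [9,11): 2 bp
  [11,25): 14 bp
  [25,34): 9 bp
  [34,38): 4 bp
  [38,40): 2 bp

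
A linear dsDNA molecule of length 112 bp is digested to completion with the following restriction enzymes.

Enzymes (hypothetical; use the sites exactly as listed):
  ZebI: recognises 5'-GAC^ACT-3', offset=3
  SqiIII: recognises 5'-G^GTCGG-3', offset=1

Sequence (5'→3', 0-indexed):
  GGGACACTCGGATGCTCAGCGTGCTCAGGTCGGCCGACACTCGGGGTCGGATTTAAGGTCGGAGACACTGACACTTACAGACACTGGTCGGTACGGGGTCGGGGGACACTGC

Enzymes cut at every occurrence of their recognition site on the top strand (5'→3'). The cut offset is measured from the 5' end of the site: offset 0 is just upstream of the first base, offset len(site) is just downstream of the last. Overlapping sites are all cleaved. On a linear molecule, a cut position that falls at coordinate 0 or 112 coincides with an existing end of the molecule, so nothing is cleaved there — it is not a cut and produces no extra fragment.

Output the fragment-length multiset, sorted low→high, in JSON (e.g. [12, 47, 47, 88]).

Site scan:
  ZebI (GACACT, off=3): starts [2, 35, 63, 69, 79, 104] → cuts [5, 38, 66, 72, 82, 107]
  SqiIII (GGTCGG, off=1): starts [27, 44, 56, 85, 96] → cuts [28, 45, 57, 86, 97]

All cut coordinates (distinct, sorted): [5, 28, 38, 45, 57, 66, 72, 82, 86, 97, 107]

Fragments:
  [0,5): 5 bp
  [5,28): 23 bp
  [28,38): 10 bp
  [38,45): 7 bp
  [45,57): 12 bp
  [57,66): 9 bp
  [66,72): 6 bp
  [72,82): 10 bp
  [82,86): 4 bp
  [86,97): 11 bp
  [97,107): 10 bp
  [107,112): 5 bp

[4,5,5,6,7,9,10,10,10,11,12,23]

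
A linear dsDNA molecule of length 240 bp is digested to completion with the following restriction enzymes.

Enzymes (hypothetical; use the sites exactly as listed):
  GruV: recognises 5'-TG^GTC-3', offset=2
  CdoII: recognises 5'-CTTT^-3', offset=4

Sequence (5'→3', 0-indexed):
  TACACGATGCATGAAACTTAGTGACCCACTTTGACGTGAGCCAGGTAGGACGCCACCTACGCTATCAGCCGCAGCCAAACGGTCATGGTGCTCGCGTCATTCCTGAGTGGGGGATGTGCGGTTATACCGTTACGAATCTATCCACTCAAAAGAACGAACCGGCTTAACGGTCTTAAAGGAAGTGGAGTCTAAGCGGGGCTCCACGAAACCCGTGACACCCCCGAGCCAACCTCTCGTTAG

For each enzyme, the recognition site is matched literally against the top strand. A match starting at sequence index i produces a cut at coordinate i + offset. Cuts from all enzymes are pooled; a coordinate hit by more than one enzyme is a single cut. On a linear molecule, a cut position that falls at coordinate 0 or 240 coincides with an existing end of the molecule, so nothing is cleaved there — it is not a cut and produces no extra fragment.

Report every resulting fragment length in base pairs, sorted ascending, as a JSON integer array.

Per-enzyme occurrences:
  GruV (TGGTC, off=2): no sites
  CdoII CTTT/4: at [28] ⇒ [32]

All cut coordinates (distinct, sorted): [32]

Fragment lengths:
  [0,32): 32 bp
  [32,240): 208 bp

[32,208]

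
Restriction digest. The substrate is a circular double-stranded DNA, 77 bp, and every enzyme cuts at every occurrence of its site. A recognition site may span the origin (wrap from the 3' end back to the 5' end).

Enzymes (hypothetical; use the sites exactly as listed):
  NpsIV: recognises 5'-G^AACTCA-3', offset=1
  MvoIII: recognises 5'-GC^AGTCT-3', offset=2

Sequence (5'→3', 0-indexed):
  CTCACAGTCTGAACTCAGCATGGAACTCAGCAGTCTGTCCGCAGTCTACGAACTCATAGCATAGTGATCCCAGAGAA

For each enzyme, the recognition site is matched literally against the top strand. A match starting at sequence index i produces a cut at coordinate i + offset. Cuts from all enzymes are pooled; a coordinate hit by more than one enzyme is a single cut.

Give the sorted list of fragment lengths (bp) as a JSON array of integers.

[8,8,11,12,13,25]

Site scan:
  NpsIV (GAACTCA, off=1): starts [10, 22, 49, 74] → cuts [11, 23, 50, 75]
  MvoIII (GCAGTCT, off=2): starts [29, 40] → cuts [31, 42]

Pooled cuts: [11, 23, 31, 42, 50, 75]

Fragments:
  11→23: 12 bp
  23→31: 8 bp
  31→42: 11 bp
  42→50: 8 bp
  50→75: 25 bp
  75→11 (wrap): 77-75+11 = 13 bp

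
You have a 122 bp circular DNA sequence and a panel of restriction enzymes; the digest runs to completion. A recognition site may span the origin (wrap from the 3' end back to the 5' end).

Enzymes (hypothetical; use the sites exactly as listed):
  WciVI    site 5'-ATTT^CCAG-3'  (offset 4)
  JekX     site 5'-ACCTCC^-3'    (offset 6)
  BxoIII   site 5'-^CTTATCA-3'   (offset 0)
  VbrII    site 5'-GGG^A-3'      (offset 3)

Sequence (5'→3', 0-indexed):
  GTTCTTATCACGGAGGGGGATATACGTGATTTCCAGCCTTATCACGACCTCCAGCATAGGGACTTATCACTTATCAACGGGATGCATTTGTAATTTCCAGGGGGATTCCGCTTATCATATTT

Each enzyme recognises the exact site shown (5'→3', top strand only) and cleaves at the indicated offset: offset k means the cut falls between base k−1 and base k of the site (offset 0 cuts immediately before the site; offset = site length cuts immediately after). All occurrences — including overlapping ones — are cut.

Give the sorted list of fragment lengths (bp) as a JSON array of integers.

Site scan:
  WciVI ATTTCCAG/4: at [28, 92] ⇒ [32, 96]
  JekX ACCTCC/6: at [46] ⇒ [52]
  BxoIII CTTATCA/0: at [3, 37, 62, 69, 110] ⇒ [3, 37, 62, 69, 110]
  VbrII GGGA/3: at [16, 58, 78, 101] ⇒ [19, 61, 81, 104]

All cut coordinates (distinct, sorted): [3, 19, 32, 37, 52, 61, 62, 69, 81, 96, 104, 110]

Fragments:
  3→19: 16 bp
  19→32: 13 bp
  32→37: 5 bp
  37→52: 15 bp
  52→61: 9 bp
  61→62: 1 bp
  62→69: 7 bp
  69→81: 12 bp
  81→96: 15 bp
  96→104: 8 bp
  104→110: 6 bp
  110→3 (wrap): 122-110+3 = 15 bp

[1,5,6,7,8,9,12,13,15,15,15,16]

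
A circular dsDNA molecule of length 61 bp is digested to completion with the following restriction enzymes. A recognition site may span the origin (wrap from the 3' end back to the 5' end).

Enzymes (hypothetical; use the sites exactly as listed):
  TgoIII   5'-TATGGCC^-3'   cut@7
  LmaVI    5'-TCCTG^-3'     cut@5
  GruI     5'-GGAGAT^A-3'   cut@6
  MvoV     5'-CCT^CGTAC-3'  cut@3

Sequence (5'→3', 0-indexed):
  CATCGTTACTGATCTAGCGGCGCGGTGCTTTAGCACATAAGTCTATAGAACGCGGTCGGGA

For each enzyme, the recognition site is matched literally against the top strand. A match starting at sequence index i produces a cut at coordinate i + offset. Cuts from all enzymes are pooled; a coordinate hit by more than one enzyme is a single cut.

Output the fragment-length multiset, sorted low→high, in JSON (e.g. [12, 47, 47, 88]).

Site scan:
  TgoIII (TATGGCC, off=7): no sites
  LmaVI (TCCTG, off=5): no sites
  GruI (GGAGATA, off=6): no sites
  MvoV (CCTCGTAC, off=3): no sites

Pooled cuts: ∅

Fragment lengths:
  no cuts → one circular fragment of 61 bp

[61]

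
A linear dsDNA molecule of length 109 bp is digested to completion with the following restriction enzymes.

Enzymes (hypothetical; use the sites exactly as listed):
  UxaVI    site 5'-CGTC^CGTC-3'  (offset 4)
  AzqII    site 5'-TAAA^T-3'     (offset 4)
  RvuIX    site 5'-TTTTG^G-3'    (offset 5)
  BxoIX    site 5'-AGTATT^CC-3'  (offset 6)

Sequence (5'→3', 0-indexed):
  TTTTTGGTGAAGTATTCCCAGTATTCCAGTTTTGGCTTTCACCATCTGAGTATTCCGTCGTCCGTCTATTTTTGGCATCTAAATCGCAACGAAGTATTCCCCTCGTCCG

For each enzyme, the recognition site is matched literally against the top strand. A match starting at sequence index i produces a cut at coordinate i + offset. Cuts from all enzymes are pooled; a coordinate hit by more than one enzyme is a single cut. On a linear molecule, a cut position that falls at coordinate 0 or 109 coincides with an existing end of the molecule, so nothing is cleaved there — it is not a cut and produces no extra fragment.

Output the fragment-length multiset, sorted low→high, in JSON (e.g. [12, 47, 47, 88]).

[6,8,9,9,9,10,11,12,15,20]

Site scan:
  UxaVI (CGTCCGTC, off=4): starts [58] → cuts [62]
  AzqII (TAAAT, off=4): starts [79] → cuts [83]
  RvuIX (TTTTGG, off=5): starts [1, 29, 69] → cuts [6, 34, 74]
  BxoIX (AGTATTCC, off=6): starts [10, 19, 48, 92] → cuts [16, 25, 54, 98]

All cut coordinates (distinct, sorted): [6, 16, 25, 34, 54, 62, 74, 83, 98]

Fragment lengths:
  [0,6): 6 bp
  [6,16): 10 bp
  [16,25): 9 bp
  [25,34): 9 bp
  [34,54): 20 bp
  [54,62): 8 bp
  [62,74): 12 bp
  [74,83): 9 bp
  [83,98): 15 bp
  [98,109): 11 bp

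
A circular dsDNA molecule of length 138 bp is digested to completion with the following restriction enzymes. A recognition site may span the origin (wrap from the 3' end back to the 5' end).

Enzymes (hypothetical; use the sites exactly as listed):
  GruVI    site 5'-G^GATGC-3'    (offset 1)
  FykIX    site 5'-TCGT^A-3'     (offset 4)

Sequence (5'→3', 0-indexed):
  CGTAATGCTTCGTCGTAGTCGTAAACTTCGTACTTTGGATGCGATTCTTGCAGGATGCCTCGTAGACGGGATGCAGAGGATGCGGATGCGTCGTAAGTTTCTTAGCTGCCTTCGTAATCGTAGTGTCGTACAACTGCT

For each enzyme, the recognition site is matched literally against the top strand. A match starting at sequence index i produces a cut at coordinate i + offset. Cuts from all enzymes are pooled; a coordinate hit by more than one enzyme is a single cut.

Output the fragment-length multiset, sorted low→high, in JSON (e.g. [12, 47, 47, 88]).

Per-enzyme occurrences:
  GruVI GGATGC/1: at [36, 52, 68, 77, 83] ⇒ [37, 53, 69, 78, 84]
  FykIX TCGTA/4: at [12, 18, 27, 59, 90, 111, 117, 125, 137] ⇒ [3, 16, 22, 31, 63, 94, 115, 121, 129]

All cut coordinates (distinct, sorted): [3, 16, 22, 31, 37, 53, 63, 69, 78, 84, 94, 115, 121, 129]

Fragment lengths:
  3→16: 13 bp
  16→22: 6 bp
  22→31: 9 bp
  31→37: 6 bp
  37→53: 16 bp
  53→63: 10 bp
  63→69: 6 bp
  69→78: 9 bp
  78→84: 6 bp
  84→94: 10 bp
  94→115: 21 bp
  115→121: 6 bp
  121→129: 8 bp
  129→3 (wrap): 138-129+3 = 12 bp

[6,6,6,6,6,8,9,9,10,10,12,13,16,21]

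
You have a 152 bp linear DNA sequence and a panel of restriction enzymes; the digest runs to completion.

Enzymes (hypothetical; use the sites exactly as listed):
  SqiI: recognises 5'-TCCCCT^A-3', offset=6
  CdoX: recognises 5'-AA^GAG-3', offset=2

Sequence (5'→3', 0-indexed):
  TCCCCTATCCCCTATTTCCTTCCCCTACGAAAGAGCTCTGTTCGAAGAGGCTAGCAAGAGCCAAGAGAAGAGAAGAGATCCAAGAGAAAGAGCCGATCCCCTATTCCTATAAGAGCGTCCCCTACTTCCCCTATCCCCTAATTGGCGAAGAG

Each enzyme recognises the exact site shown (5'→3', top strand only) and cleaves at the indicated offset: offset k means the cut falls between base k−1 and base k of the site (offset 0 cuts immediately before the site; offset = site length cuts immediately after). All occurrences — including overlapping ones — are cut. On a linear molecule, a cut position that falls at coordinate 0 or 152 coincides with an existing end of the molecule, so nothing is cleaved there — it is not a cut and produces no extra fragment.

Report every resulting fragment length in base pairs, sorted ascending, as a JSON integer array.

[3,5,5,6,6,6,7,7,7,9,9,10,10,11,11,13,13,14]

Per-enzyme occurrences:
  SqiI TCCCCTA/6: at [0, 7, 20, 96, 117, 126, 133] ⇒ [6, 13, 26, 102, 123, 132, 139]
  CdoX AAGAG/2: at [30, 44, 55, 62, 67, 72, 81, 87, 110, 147] ⇒ [32, 46, 57, 64, 69, 74, 83, 89, 112, 149]

Pooled cuts: [6, 13, 26, 32, 46, 57, 64, 69, 74, 83, 89, 102, 112, 123, 132, 139, 149]

Fragment lengths:
  [0,6): 6 bp
  [6,13): 7 bp
  [13,26): 13 bp
  [26,32): 6 bp
  [32,46): 14 bp
  [46,57): 11 bp
  [57,64): 7 bp
  [64,69): 5 bp
  [69,74): 5 bp
  [74,83): 9 bp
  [83,89): 6 bp
  [89,102): 13 bp
  [102,112): 10 bp
  [112,123): 11 bp
  [123,132): 9 bp
  [132,139): 7 bp
  [139,149): 10 bp
  [149,152): 3 bp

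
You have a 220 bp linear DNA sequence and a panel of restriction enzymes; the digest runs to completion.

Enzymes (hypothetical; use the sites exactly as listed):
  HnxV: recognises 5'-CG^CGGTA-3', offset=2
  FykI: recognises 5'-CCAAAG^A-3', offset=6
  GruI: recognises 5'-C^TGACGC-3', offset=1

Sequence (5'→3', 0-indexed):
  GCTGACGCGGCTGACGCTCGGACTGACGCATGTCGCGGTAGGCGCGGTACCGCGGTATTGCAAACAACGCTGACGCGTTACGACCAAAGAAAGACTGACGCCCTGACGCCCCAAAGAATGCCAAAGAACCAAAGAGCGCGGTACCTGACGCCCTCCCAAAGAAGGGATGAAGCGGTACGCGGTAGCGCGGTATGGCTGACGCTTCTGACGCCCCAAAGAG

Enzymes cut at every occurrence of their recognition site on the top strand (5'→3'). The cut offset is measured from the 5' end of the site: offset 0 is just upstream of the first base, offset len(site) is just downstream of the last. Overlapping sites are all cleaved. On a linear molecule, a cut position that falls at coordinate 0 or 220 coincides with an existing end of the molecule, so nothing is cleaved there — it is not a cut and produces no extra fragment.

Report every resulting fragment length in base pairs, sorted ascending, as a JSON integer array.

[2,2,4,6,7,8,8,8,8,9,9,9,9,10,12,12,13,13,16,18,18,19]

Scan for sites:
  HnxV CGCGGTA/2: at [33, 42, 50, 136, 177, 185] ⇒ [35, 44, 52, 138, 179, 187]
  FykI CCAAAGA/6: at [83, 110, 120, 128, 155, 212] ⇒ [89, 116, 126, 134, 161, 218]
  GruI CTGACGC/1: at [1, 10, 22, 69, 94, 102, 144, 195, 204] ⇒ [2, 11, 23, 70, 95, 103, 145, 196, 205]

Pooled cuts: [2, 11, 23, 35, 44, 52, 70, 89, 95, 103, 116, 126, 134, 138, 145, 161, 179, 187, 196, 205, 218]

Fragment lengths:
  [0,2): 2 bp
  [2,11): 9 bp
  [11,23): 12 bp
  [23,35): 12 bp
  [35,44): 9 bp
  [44,52): 8 bp
  [52,70): 18 bp
  [70,89): 19 bp
  [89,95): 6 bp
  [95,103): 8 bp
  [103,116): 13 bp
  [116,126): 10 bp
  [126,134): 8 bp
  [134,138): 4 bp
  [138,145): 7 bp
  [145,161): 16 bp
  [161,179): 18 bp
  [179,187): 8 bp
  [187,196): 9 bp
  [196,205): 9 bp
  [205,218): 13 bp
  [218,220): 2 bp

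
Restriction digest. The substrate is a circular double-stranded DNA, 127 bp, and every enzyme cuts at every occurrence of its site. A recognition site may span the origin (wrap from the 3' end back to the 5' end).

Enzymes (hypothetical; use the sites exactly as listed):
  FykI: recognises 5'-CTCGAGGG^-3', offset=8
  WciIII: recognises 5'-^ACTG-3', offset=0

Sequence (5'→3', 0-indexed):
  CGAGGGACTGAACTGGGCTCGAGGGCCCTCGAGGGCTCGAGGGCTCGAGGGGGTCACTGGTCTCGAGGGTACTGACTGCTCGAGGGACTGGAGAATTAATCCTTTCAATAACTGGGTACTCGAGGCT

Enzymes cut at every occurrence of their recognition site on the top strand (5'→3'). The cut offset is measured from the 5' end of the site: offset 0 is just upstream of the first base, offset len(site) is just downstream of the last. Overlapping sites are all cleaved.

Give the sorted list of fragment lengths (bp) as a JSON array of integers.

Per-enzyme occurrences:
  FykI (CTCGAGGG, off=8): starts [17, 27, 35, 43, 61, 78, 125] → cuts [6, 25, 35, 43, 51, 69, 86]
  WciIII (ACTG, off=0): starts [6, 11, 55, 70, 74, 86, 110] → cuts [6, 11, 55, 70, 74, 86, 110]

All cut coordinates (distinct, sorted): [6, 11, 25, 35, 43, 51, 55, 69, 70, 74, 86, 110]

Fragments:
  6→11: 5 bp
  11→25: 14 bp
  25→35: 10 bp
  35→43: 8 bp
  43→51: 8 bp
  51→55: 4 bp
  55→69: 14 bp
  69→70: 1 bp
  70→74: 4 bp
  74→86: 12 bp
  86→110: 24 bp
  110→6 (wrap): 127-110+6 = 23 bp

[1,4,4,5,8,8,10,12,14,14,23,24]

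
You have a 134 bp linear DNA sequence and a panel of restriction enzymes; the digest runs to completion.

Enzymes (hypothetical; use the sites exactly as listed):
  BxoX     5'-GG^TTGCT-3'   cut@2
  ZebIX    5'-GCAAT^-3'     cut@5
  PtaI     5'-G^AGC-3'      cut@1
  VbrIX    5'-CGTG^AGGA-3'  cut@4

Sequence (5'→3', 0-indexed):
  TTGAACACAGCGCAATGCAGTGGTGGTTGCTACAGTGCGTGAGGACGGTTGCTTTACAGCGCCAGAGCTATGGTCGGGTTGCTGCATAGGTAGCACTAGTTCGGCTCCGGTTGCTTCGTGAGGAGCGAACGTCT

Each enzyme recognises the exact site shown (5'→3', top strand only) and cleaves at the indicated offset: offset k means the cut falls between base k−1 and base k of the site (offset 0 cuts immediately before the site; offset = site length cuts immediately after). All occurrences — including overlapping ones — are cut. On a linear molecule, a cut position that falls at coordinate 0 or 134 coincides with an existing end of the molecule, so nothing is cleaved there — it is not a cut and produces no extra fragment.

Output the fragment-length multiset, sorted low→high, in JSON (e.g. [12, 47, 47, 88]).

Per-enzyme occurrences:
  BxoX (GGTTGCT, off=2): starts [24, 46, 76, 108] → cuts [26, 48, 78, 110]
  ZebIX (GCAAT, off=5): starts [11] → cuts [16]
  PtaI (GAGC, off=1): starts [64, 122] → cuts [65, 123]
  VbrIX (CGTGAGGA, off=4): starts [37, 116] → cuts [41, 120]

All cut coordinates (distinct, sorted): [16, 26, 41, 48, 65, 78, 110, 120, 123]

Fragments:
  [0,16): 16 bp
  [16,26): 10 bp
  [26,41): 15 bp
  [41,48): 7 bp
  [48,65): 17 bp
  [65,78): 13 bp
  [78,110): 32 bp
  [110,120): 10 bp
  [120,123): 3 bp
  [123,134): 11 bp

[3,7,10,10,11,13,15,16,17,32]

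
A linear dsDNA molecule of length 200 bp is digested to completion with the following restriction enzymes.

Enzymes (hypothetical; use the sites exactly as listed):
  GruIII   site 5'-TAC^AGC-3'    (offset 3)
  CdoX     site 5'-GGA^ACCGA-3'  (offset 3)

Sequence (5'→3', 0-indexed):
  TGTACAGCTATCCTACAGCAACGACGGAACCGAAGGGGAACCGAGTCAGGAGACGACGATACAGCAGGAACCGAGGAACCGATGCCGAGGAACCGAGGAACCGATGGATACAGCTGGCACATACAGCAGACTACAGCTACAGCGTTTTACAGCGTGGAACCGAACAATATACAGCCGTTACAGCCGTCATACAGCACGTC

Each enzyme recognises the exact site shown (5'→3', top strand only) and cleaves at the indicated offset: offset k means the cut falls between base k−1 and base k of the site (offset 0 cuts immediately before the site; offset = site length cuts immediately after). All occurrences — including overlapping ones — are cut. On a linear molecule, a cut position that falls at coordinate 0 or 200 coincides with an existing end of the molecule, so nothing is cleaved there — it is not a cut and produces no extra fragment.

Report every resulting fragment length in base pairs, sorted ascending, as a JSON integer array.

Site scan:
  GruIII (TACAGC, off=3): starts [2, 13, 59, 108, 121, 131, 137, 147, 169, 178, 189] → cuts [5, 16, 62, 111, 124, 134, 140, 150, 172, 181, 192]
  CdoX (GGAACCGA, off=3): starts [25, 36, 66, 74, 88, 96, 155] → cuts [28, 39, 69, 77, 91, 99, 158]

Pooled cuts: [5, 16, 28, 39, 62, 69, 77, 91, 99, 111, 124, 134, 140, 150, 158, 172, 181, 192]

Fragments:
  [0,5): 5 bp
  [5,16): 11 bp
  [16,28): 12 bp
  [28,39): 11 bp
  [39,62): 23 bp
  [62,69): 7 bp
  [69,77): 8 bp
  [77,91): 14 bp
  [91,99): 8 bp
  [99,111): 12 bp
  [111,124): 13 bp
  [124,134): 10 bp
  [134,140): 6 bp
  [140,150): 10 bp
  [150,158): 8 bp
  [158,172): 14 bp
  [172,181): 9 bp
  [181,192): 11 bp
  [192,200): 8 bp

[5,6,7,8,8,8,8,9,10,10,11,11,11,12,12,13,14,14,23]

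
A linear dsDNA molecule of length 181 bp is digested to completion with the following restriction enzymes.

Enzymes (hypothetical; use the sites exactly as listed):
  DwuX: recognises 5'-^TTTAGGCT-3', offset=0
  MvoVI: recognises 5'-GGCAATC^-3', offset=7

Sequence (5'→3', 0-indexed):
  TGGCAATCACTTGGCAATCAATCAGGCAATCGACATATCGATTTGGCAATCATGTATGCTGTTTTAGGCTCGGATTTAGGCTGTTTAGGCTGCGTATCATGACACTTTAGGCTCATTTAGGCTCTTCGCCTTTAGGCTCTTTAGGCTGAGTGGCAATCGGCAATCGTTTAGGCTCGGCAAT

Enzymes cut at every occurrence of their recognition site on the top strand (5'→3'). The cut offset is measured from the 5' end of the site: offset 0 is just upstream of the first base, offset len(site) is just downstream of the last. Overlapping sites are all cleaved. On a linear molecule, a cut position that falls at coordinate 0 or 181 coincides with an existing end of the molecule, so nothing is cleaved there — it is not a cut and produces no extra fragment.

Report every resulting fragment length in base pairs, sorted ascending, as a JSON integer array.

[1,7,8,9,9,10,11,11,12,12,15,15,19,20,22]

Per-enzyme occurrences:
  DwuX (TTTAGGCT, off=0): starts [62, 74, 83, 105, 115, 130, 139, 166] → cuts [62, 74, 83, 105, 115, 130, 139, 166]
  MvoVI (GGCAATC, off=7): starts [1, 12, 24, 44, 151, 158] → cuts [8, 19, 31, 51, 158, 165]

Pooled cuts: [8, 19, 31, 51, 62, 74, 83, 105, 115, 130, 139, 158, 165, 166]

Fragment lengths:
  [0,8): 8 bp
  [8,19): 11 bp
  [19,31): 12 bp
  [31,51): 20 bp
  [51,62): 11 bp
  [62,74): 12 bp
  [74,83): 9 bp
  [83,105): 22 bp
  [105,115): 10 bp
  [115,130): 15 bp
  [130,139): 9 bp
  [139,158): 19 bp
  [158,165): 7 bp
  [165,166): 1 bp
  [166,181): 15 bp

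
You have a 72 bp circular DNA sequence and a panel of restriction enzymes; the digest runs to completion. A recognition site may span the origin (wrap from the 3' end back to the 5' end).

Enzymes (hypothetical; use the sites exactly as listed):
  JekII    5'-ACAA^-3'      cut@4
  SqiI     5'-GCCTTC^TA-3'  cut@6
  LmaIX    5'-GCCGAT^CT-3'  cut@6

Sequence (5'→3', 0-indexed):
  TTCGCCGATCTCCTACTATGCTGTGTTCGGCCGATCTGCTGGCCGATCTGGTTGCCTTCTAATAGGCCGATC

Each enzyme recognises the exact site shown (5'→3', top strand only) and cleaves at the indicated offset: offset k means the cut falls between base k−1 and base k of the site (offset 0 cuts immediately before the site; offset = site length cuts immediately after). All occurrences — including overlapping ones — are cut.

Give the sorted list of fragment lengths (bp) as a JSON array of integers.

Scan for sites:
  JekII (ACAA, off=4): no sites
  SqiI (GCCTTCTA, off=6): starts [53] → cuts [59]
  LmaIX (GCCGATCT, off=6): starts [3, 29, 41, 65] → cuts [9, 35, 47, 71]

Pooled cuts: [9, 35, 47, 59, 71]

Fragments:
  9→35: 26 bp
  35→47: 12 bp
  47→59: 12 bp
  59→71: 12 bp
  71→9 (wrap): 72-71+9 = 10 bp

[10,12,12,12,26]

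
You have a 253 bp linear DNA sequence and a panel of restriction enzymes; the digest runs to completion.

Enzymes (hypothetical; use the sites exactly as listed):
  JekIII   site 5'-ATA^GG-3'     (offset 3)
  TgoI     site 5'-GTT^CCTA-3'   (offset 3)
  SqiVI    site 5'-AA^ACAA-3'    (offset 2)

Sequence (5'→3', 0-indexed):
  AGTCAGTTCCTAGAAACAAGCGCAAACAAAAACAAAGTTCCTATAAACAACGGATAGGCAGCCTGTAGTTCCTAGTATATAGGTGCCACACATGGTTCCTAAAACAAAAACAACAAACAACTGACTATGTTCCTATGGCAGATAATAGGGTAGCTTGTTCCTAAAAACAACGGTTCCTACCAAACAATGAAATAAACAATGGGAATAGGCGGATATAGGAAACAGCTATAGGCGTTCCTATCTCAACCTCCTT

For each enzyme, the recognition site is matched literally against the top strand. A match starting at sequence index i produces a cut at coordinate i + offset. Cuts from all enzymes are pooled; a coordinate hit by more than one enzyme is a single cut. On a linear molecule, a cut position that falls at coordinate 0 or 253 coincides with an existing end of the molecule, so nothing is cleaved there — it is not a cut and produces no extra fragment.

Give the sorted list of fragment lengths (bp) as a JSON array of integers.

Per-enzyme occurrences:
  JekIII ATAGG/3: at [53, 78, 144, 204, 214, 227] ⇒ [56, 81, 147, 207, 217, 230]
  TgoI GTTCCTA/3: at [5, 36, 67, 94, 128, 156, 172, 233] ⇒ [8, 39, 70, 97, 131, 159, 175, 236]
  SqiVI AAACAA/2: at [13, 23, 29, 44, 101, 107, 114, 164, 181, 193] ⇒ [15, 25, 31, 46, 103, 109, 116, 166, 183, 195]

All cut coordinates (distinct, sorted): [8, 15, 25, 31, 39, 46, 56, 70, 81, 97, 103, 109, 116, 131, 147, 159, 166, 175, 183, 195, 207, 217, 230, 236]

Fragments:
  [0,8): 8 bp
  [8,15): 7 bp
  [15,25): 10 bp
  [25,31): 6 bp
  [31,39): 8 bp
  [39,46): 7 bp
  [46,56): 10 bp
  [56,70): 14 bp
  [70,81): 11 bp
  [81,97): 16 bp
  [97,103): 6 bp
  [103,109): 6 bp
  [109,116): 7 bp
  [116,131): 15 bp
  [131,147): 16 bp
  [147,159): 12 bp
  [159,166): 7 bp
  [166,175): 9 bp
  [175,183): 8 bp
  [183,195): 12 bp
  [195,207): 12 bp
  [207,217): 10 bp
  [217,230): 13 bp
  [230,236): 6 bp
  [236,253): 17 bp

[6,6,6,6,7,7,7,7,8,8,8,9,10,10,10,11,12,12,12,13,14,15,16,16,17]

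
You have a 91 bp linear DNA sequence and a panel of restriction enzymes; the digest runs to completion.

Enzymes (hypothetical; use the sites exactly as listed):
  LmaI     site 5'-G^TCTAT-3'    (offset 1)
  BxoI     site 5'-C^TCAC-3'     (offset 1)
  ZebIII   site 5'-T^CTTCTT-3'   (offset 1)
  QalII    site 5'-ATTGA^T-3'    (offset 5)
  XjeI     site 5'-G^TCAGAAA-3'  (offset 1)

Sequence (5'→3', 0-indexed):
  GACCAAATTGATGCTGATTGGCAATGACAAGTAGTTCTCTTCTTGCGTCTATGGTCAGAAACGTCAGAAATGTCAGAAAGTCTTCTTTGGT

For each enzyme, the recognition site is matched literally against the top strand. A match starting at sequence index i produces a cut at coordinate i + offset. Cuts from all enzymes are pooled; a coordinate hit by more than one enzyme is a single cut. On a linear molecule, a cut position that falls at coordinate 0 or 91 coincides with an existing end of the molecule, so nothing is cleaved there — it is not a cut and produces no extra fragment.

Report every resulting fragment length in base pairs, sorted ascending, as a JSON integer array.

[7,9,9,9,9,10,11,27]

Per-enzyme occurrences:
  LmaI GTCTAT/1: at [46] ⇒ [47]
  BxoI (CTCAC, off=1): no sites
  ZebIII TCTTCTT/1: at [37, 80] ⇒ [38, 81]
  QalII ATTGAT/5: at [6] ⇒ [11]
  XjeI GTCAGAAA/1: at [53, 62, 71] ⇒ [54, 63, 72]

Pooled cuts: [11, 38, 47, 54, 63, 72, 81]

Fragment lengths:
  [0,11): 11 bp
  [11,38): 27 bp
  [38,47): 9 bp
  [47,54): 7 bp
  [54,63): 9 bp
  [63,72): 9 bp
  [72,81): 9 bp
  [81,91): 10 bp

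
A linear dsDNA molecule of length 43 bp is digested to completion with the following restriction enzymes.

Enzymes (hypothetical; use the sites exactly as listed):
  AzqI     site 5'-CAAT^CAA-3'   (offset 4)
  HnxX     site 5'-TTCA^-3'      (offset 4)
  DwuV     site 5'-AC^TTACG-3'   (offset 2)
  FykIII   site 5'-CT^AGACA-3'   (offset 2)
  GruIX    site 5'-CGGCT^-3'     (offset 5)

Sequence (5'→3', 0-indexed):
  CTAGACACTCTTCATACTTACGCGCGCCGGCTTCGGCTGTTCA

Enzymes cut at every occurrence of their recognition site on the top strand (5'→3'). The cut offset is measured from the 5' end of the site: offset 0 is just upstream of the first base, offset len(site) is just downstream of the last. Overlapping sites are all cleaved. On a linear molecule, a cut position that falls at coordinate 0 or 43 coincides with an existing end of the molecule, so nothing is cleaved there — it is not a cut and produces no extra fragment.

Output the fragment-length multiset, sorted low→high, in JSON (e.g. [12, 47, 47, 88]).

[2,3,5,6,12,15]

Site scan:
  AzqI (CAATCAA, off=4): no sites
  HnxX TTCA/4: at [10, 39] ⇒ [14] (position 43 is a terminus of the linear molecule — no cut)
  DwuV ACTTACG/2: at [15] ⇒ [17]
  FykIII CTAGACA/2: at [0] ⇒ [2]
  GruIX CGGCT/5: at [27, 33] ⇒ [32, 38]

All cut coordinates (distinct, sorted): [2, 14, 17, 32, 38]

Fragments:
  [0,2): 2 bp
  [2,14): 12 bp
  [14,17): 3 bp
  [17,32): 15 bp
  [32,38): 6 bp
  [38,43): 5 bp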